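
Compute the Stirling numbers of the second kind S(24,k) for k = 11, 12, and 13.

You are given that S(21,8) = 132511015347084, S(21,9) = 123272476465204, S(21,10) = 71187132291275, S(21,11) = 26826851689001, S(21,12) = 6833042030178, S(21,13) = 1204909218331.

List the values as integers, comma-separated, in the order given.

63100165695775560, 24930204590758260, 6888836057922000

[22] T[22,9]:9*123272476465204+132511015347084=1241963303533920 · T[22,10]:10*71187132291275+123272476465204=835143799377954 · T[22,11]:11*26826851689001+71187132291275=366282500870286 · T[22,12]:12*6833042030178+26826851689001=108823356051137 · T[22,13]:13*1204909218331+6833042030178=22496861868481
[23] T[23,10]:10*835143799377954+1241963303533920=9593401297313460 · T[23,11]:11*366282500870286+835143799377954=4864251308951100 · T[23,12]:12*108823356051137+366282500870286=1672162773483930 · T[23,13]:13*22496861868481+108823356051137=401282560341390
[24] T[24,11]:11*4864251308951100+9593401297313460=63100165695775560 · T[24,12]:12*1672162773483930+4864251308951100=24930204590758260 · T[24,13]:13*401282560341390+1672162773483930=6888836057922000
Read S(24,11) = 63100165695775560, S(24,12) = 24930204590758260, S(24,13) = 6888836057922000.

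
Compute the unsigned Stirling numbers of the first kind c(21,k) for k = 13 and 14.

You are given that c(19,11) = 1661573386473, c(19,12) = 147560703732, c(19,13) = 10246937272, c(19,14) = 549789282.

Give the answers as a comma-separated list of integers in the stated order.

11310276995381, 756111184500

@20  (20,12):147560703732·19+1661573386473→4465226757381, (20,13):10246937272·19+147560703732→342252511900, (20,14):549789282·19+10246937272→20692933630
@21  (21,13):342252511900·20+4465226757381→11310276995381, (21,14):20692933630·20+342252511900→756111184500
Read c(21,13) = 11310276995381, c(21,14) = 756111184500.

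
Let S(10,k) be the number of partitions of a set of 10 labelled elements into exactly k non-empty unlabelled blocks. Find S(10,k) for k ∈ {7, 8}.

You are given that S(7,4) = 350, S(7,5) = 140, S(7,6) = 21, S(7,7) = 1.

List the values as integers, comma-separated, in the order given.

row 8: T[8][5]=5·140+350=1050  T[8][6]=6·21+140=266  T[8][7]=7·1+21=28  T[8][8]=8·0+1=1
row 9: T[9][6]=6·266+1050=2646  T[9][7]=7·28+266=462  T[9][8]=8·1+28=36
row 10: T[10][7]=7·462+2646=5880  T[10][8]=8·36+462=750
Read S(10,7) = 5880, S(10,8) = 750.

5880, 750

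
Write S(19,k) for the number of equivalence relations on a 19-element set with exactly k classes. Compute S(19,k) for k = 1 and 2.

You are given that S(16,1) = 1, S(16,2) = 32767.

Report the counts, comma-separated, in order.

1, 262143

r17: T_17,1=1×1+0=1; T_17,2=2×32767+1=65535
r18: T_18,1=1×1+0=1; T_18,2=2×65535+1=131071
r19: T_19,1=1×1+0=1; T_19,2=2×131071+1=262143
Read S(19,1) = 1, S(19,2) = 262143.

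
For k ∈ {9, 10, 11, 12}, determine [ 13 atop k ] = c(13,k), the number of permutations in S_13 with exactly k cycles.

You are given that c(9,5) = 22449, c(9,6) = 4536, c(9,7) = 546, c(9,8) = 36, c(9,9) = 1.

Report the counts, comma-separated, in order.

749463, 55770, 2717, 78

r10: T_10,6=9×4536+22449=63273; T_10,7=9×546+4536=9450; T_10,8=9×36+546=870; T_10,9=9×1+36=45; T_10,10=9×0+1=1
r11: T_11,7=10×9450+63273=157773; T_11,8=10×870+9450=18150; T_11,9=10×45+870=1320; T_11,10=10×1+45=55; T_11,11=10×0+1=1
r12: T_12,8=11×18150+157773=357423; T_12,9=11×1320+18150=32670; T_12,10=11×55+1320=1925; T_12,11=11×1+55=66; T_12,12=11×0+1=1
r13: T_13,9=12×32670+357423=749463; T_13,10=12×1925+32670=55770; T_13,11=12×66+1925=2717; T_13,12=12×1+66=78
Read c(13,9) = 749463, c(13,10) = 55770, c(13,11) = 2717, c(13,12) = 78.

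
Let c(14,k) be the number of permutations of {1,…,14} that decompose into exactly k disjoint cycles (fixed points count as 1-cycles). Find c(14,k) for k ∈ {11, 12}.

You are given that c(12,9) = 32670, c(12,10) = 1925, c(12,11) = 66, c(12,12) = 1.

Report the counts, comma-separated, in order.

row 13: T[13][10]=12·1925+32670=55770  T[13][11]=12·66+1925=2717  T[13][12]=12·1+66=78
row 14: T[14][11]=13·2717+55770=91091  T[14][12]=13·78+2717=3731
Read c(14,11) = 91091, c(14,12) = 3731.

91091, 3731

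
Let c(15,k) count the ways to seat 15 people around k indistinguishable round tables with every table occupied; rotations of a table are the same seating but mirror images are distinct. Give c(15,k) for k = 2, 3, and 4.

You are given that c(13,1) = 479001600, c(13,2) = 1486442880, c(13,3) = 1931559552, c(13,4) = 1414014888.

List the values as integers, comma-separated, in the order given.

row 14: T[14][1]=13·479001600+0=6227020800  T[14][2]=13·1486442880+479001600=19802759040  T[14][3]=13·1931559552+1486442880=26596717056  T[14][4]=13·1414014888+1931559552=20313753096
row 15: T[15][2]=14·19802759040+6227020800=283465647360  T[15][3]=14·26596717056+19802759040=392156797824  T[15][4]=14·20313753096+26596717056=310989260400
Read c(15,2) = 283465647360, c(15,3) = 392156797824, c(15,4) = 310989260400.

283465647360, 392156797824, 310989260400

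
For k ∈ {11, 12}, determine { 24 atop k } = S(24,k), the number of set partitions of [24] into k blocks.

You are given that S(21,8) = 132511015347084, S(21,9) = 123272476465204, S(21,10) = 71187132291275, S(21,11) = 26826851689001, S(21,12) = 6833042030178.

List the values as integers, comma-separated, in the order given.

@22  (22,9):123272476465204·9+132511015347084→1241963303533920, (22,10):71187132291275·10+123272476465204→835143799377954, (22,11):26826851689001·11+71187132291275→366282500870286, (22,12):6833042030178·12+26826851689001→108823356051137
@23  (23,10):835143799377954·10+1241963303533920→9593401297313460, (23,11):366282500870286·11+835143799377954→4864251308951100, (23,12):108823356051137·12+366282500870286→1672162773483930
@24  (24,11):4864251308951100·11+9593401297313460→63100165695775560, (24,12):1672162773483930·12+4864251308951100→24930204590758260
Read S(24,11) = 63100165695775560, S(24,12) = 24930204590758260.

63100165695775560, 24930204590758260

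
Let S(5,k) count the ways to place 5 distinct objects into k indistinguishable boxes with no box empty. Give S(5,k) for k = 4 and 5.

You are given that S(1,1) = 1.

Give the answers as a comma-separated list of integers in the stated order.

[2] T[2,1]:1*1+0=1 · T[2,2]:2*0+1=1
[3] T[3,2]:2*1+1=3 · T[3,3]:3*0+1=1
[4] T[4,3]:3*1+3=6 · T[4,4]:4*0+1=1
[5] T[5,4]:4*1+6=10 · T[5,5]:5*0+1=1
Read S(5,4) = 10, S(5,5) = 1.

10, 1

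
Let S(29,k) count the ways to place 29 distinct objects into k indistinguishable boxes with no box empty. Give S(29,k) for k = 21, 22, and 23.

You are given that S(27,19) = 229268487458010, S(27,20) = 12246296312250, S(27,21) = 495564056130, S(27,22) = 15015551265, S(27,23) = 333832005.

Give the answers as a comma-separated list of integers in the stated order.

949910385013590, 40823077538100, 1347860993700

@28  (28,20):12246296312250·20+229268487458010→474194413703010, (28,21):495564056130·21+12246296312250→22653141490980, (28,22):15015551265·22+495564056130→825906183960, (28,23):333832005·23+15015551265→22693687380
@29  (29,21):22653141490980·21+474194413703010→949910385013590, (29,22):825906183960·22+22653141490980→40823077538100, (29,23):22693687380·23+825906183960→1347860993700
Read S(29,21) = 949910385013590, S(29,22) = 40823077538100, S(29,23) = 1347860993700.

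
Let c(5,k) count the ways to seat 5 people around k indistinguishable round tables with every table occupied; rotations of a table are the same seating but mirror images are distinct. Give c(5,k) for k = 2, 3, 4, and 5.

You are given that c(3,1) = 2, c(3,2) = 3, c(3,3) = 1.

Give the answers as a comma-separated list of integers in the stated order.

50, 35, 10, 1

row 4: T[4][1]=3·2+0=6  T[4][2]=3·3+2=11  T[4][3]=3·1+3=6  T[4][4]=3·0+1=1
row 5: T[5][2]=4·11+6=50  T[5][3]=4·6+11=35  T[5][4]=4·1+6=10  T[5][5]=4·0+1=1
Read c(5,2) = 50, c(5,3) = 35, c(5,4) = 10, c(5,5) = 1.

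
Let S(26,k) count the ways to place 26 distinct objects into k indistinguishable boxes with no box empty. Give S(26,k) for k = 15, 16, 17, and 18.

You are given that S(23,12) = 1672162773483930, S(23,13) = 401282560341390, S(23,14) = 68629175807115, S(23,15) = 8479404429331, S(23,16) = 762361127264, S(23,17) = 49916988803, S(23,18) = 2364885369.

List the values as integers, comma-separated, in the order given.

90449030191104000, 12725877242482560, 1343731795378830, 107025546101760

@24  (24,13):401282560341390·13+1672162773483930→6888836057922000, (24,14):68629175807115·14+401282560341390→1362091021641000, (24,15):8479404429331·15+68629175807115→195820242247080, (24,16):762361127264·16+8479404429331→20677182465555, (24,17):49916988803·17+762361127264→1610949936915, (24,18):2364885369·18+49916988803→92484925445
@25  (25,14):1362091021641000·14+6888836057922000→25958110360896000, (25,15):195820242247080·15+1362091021641000→4299394655347200, (25,16):20677182465555·16+195820242247080→526655161695960, (25,17):1610949936915·17+20677182465555→48063331393110, (25,18):92484925445·18+1610949936915→3275678594925
@26  (26,15):4299394655347200·15+25958110360896000→90449030191104000, (26,16):526655161695960·16+4299394655347200→12725877242482560, (26,17):48063331393110·17+526655161695960→1343731795378830, (26,18):3275678594925·18+48063331393110→107025546101760
Read S(26,15) = 90449030191104000, S(26,16) = 12725877242482560, S(26,17) = 1343731795378830, S(26,18) = 107025546101760.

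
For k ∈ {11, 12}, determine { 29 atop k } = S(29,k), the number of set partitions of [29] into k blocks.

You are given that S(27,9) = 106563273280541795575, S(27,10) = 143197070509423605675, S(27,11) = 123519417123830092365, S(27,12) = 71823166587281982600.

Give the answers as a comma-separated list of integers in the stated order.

row 28: T[28][10]=10·143197070509423605675+106563273280541795575=1538533978374777852325  T[28][11]=11·123519417123830092365+143197070509423605675=1501910658871554621690  T[28][12]=12·71823166587281982600+123519417123830092365=985397416171213883565
row 29: T[29][11]=11·1501910658871554621690+1538533978374777852325=18059551225961878690915  T[29][12]=12·985397416171213883565+1501910658871554621690=13326679652926121224470
Read S(29,11) = 18059551225961878690915, S(29,12) = 13326679652926121224470.

18059551225961878690915, 13326679652926121224470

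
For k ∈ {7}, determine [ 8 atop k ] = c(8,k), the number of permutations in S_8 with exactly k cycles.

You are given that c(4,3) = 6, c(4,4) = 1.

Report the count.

28

i=5: T(5,4)=6+4·1=10 | T(5,5)=1+4·0=1
i=6: T(6,5)=10+5·1=15 | T(6,6)=1+5·0=1
i=7: T(7,6)=15+6·1=21 | T(7,7)=1+6·0=1
i=8: T(8,7)=21+7·1=28
Read c(8,7) = 28.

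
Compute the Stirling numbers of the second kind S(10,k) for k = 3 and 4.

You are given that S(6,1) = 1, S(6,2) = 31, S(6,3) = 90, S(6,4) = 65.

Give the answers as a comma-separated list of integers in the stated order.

@7  (7,1):1·1+0→1, (7,2):31·2+1→63, (7,3):90·3+31→301, (7,4):65·4+90→350
@8  (8,1):1·1+0→1, (8,2):63·2+1→127, (8,3):301·3+63→966, (8,4):350·4+301→1701
@9  (9,2):127·2+1→255, (9,3):966·3+127→3025, (9,4):1701·4+966→7770
@10  (10,3):3025·3+255→9330, (10,4):7770·4+3025→34105
Read S(10,3) = 9330, S(10,4) = 34105.

9330, 34105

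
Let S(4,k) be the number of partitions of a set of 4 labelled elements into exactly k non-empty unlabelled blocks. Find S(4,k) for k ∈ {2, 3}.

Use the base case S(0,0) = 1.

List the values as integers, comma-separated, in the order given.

i=1: T(1,1)=1+1·0=1
i=2: T(2,1)=0+1·1=1 | T(2,2)=1+2·0=1
i=3: T(3,1)=0+1·1=1 | T(3,2)=1+2·1=3 | T(3,3)=1+3·0=1
i=4: T(4,2)=1+2·3=7 | T(4,3)=3+3·1=6
Read S(4,2) = 7, S(4,3) = 6.

7, 6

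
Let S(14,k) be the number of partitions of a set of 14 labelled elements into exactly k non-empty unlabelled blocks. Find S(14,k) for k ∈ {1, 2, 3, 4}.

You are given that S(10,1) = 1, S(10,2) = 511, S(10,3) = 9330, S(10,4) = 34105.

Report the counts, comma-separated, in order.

1, 8191, 788970, 10391745

row 11: T[11][1]=1·1+0=1  T[11][2]=2·511+1=1023  T[11][3]=3·9330+511=28501  T[11][4]=4·34105+9330=145750
row 12: T[12][1]=1·1+0=1  T[12][2]=2·1023+1=2047  T[12][3]=3·28501+1023=86526  T[12][4]=4·145750+28501=611501
row 13: T[13][1]=1·1+0=1  T[13][2]=2·2047+1=4095  T[13][3]=3·86526+2047=261625  T[13][4]=4·611501+86526=2532530
row 14: T[14][1]=1·1+0=1  T[14][2]=2·4095+1=8191  T[14][3]=3·261625+4095=788970  T[14][4]=4·2532530+261625=10391745
Read S(14,1) = 1, S(14,2) = 8191, S(14,3) = 788970, S(14,4) = 10391745.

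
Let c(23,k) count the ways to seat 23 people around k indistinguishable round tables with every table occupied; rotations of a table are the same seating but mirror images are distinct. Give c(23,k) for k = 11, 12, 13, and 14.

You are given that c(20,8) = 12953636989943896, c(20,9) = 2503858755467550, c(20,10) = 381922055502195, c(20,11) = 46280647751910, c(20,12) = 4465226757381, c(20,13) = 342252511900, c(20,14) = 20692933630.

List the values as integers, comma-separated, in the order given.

1103230881185949736, 129006659818331295, 12363045847086207, 971250460939913

i=21: T(21,9)=12953636989943896+20·2503858755467550=63030812099294896 | T(21,10)=2503858755467550+20·381922055502195=10142299865511450 | T(21,11)=381922055502195+20·46280647751910=1307535010540395 | T(21,12)=46280647751910+20·4465226757381=135585182899530 | T(21,13)=4465226757381+20·342252511900=11310276995381 | T(21,14)=342252511900+20·20692933630=756111184500
i=22: T(22,10)=63030812099294896+21·10142299865511450=276019109275035346 | T(22,11)=10142299865511450+21·1307535010540395=37600535086859745 | T(22,12)=1307535010540395+21·135585182899530=4154823851430525 | T(22,13)=135585182899530+21·11310276995381=373100999802531 | T(22,14)=11310276995381+21·756111184500=27188611869881
i=23: T(23,11)=276019109275035346+22·37600535086859745=1103230881185949736 | T(23,12)=37600535086859745+22·4154823851430525=129006659818331295 | T(23,13)=4154823851430525+22·373100999802531=12363045847086207 | T(23,14)=373100999802531+22·27188611869881=971250460939913
Read c(23,11) = 1103230881185949736, c(23,12) = 129006659818331295, c(23,13) = 12363045847086207, c(23,14) = 971250460939913.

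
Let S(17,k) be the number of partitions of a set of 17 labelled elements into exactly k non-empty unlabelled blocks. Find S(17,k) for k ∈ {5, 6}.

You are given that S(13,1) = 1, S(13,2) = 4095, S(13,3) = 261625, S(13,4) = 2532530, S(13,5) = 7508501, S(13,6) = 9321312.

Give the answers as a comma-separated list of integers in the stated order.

5652751651, 17505749898

@14  (14,2):4095·2+1→8191, (14,3):261625·3+4095→788970, (14,4):2532530·4+261625→10391745, (14,5):7508501·5+2532530→40075035, (14,6):9321312·6+7508501→63436373
@15  (15,3):788970·3+8191→2375101, (15,4):10391745·4+788970→42355950, (15,5):40075035·5+10391745→210766920, (15,6):63436373·6+40075035→420693273
@16  (16,4):42355950·4+2375101→171798901, (16,5):210766920·5+42355950→1096190550, (16,6):420693273·6+210766920→2734926558
@17  (17,5):1096190550·5+171798901→5652751651, (17,6):2734926558·6+1096190550→17505749898
Read S(17,5) = 5652751651, S(17,6) = 17505749898.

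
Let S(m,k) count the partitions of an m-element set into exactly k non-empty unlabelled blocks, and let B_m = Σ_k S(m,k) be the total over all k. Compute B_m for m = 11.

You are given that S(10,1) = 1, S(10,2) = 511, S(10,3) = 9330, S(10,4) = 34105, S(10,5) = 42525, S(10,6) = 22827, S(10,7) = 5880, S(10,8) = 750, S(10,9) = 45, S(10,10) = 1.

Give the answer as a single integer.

678570

[11] T[11,1]:1*1+0=1 · T[11,2]:2*511+1=1023 · T[11,3]:3*9330+511=28501 · T[11,4]:4*34105+9330=145750 · T[11,5]:5*42525+34105=246730 · T[11,6]:6*22827+42525=179487 · T[11,7]:7*5880+22827=63987 · T[11,8]:8*750+5880=11880 · T[11,9]:9*45+750=1155 · T[11,10]:10*1+45=55 · T[11,11]:11*0+1=1
B_11 = ΣS(11,k) = 1+1023+28501+145750+246730+179487+63987+11880+1155+55+1 = 678570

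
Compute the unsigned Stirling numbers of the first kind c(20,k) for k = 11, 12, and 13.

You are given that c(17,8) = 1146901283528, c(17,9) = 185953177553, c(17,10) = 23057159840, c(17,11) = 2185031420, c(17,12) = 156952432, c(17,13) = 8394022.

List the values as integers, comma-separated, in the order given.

46280647751910, 4465226757381, 342252511900

@18  (18,9):185953177553·17+1146901283528→4308105301929, (18,10):23057159840·17+185953177553→577924894833, (18,11):2185031420·17+23057159840→60202693980, (18,12):156952432·17+2185031420→4853222764, (18,13):8394022·17+156952432→299650806
@19  (19,10):577924894833·18+4308105301929→14710753408923, (19,11):60202693980·18+577924894833→1661573386473, (19,12):4853222764·18+60202693980→147560703732, (19,13):299650806·18+4853222764→10246937272
@20  (20,11):1661573386473·19+14710753408923→46280647751910, (20,12):147560703732·19+1661573386473→4465226757381, (20,13):10246937272·19+147560703732→342252511900
Read c(20,11) = 46280647751910, c(20,12) = 4465226757381, c(20,13) = 342252511900.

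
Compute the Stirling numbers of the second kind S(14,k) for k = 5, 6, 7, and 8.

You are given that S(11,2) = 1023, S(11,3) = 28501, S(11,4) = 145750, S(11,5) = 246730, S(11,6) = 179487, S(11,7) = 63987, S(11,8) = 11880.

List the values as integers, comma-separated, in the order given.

40075035, 63436373, 49329280, 20912320

i=12: T(12,3)=1023+3·28501=86526 | T(12,4)=28501+4·145750=611501 | T(12,5)=145750+5·246730=1379400 | T(12,6)=246730+6·179487=1323652 | T(12,7)=179487+7·63987=627396 | T(12,8)=63987+8·11880=159027
i=13: T(13,4)=86526+4·611501=2532530 | T(13,5)=611501+5·1379400=7508501 | T(13,6)=1379400+6·1323652=9321312 | T(13,7)=1323652+7·627396=5715424 | T(13,8)=627396+8·159027=1899612
i=14: T(14,5)=2532530+5·7508501=40075035 | T(14,6)=7508501+6·9321312=63436373 | T(14,7)=9321312+7·5715424=49329280 | T(14,8)=5715424+8·1899612=20912320
Read S(14,5) = 40075035, S(14,6) = 63436373, S(14,7) = 49329280, S(14,8) = 20912320.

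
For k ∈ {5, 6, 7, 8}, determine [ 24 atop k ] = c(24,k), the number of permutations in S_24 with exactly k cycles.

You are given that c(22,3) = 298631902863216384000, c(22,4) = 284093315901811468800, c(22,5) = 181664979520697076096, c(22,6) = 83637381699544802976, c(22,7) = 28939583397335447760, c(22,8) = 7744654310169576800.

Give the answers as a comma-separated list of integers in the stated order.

105005310755917452984576, 50779532534302850198976, 18588776355051949776576, 5304713715525445812976

row 23: T[23][4]=22·284093315901811468800+298631902863216384000=6548684852703068697600  T[23][5]=22·181664979520697076096+284093315901811468800=4280722865357147142912  T[23][6]=22·83637381699544802976+181664979520697076096=2021687376910682741568  T[23][7]=22·28939583397335447760+83637381699544802976=720308216440924653696  T[23][8]=22·7744654310169576800+28939583397335447760=199321978221066137360
row 24: T[24][5]=23·4280722865357147142912+6548684852703068697600=105005310755917452984576  T[24][6]=23·2021687376910682741568+4280722865357147142912=50779532534302850198976  T[24][7]=23·720308216440924653696+2021687376910682741568=18588776355051949776576  T[24][8]=23·199321978221066137360+720308216440924653696=5304713715525445812976
Read c(24,5) = 105005310755917452984576, c(24,6) = 50779532534302850198976, c(24,7) = 18588776355051949776576, c(24,8) = 5304713715525445812976.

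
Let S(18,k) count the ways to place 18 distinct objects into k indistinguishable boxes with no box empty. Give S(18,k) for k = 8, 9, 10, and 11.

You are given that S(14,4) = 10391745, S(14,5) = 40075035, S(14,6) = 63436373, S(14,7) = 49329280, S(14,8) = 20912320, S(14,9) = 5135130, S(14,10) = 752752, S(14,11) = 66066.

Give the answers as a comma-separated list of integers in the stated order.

189036065010, 106175395755, 37112163803, 8391004908

[15] T[15,5]:5*40075035+10391745=210766920 · T[15,6]:6*63436373+40075035=420693273 · T[15,7]:7*49329280+63436373=408741333 · T[15,8]:8*20912320+49329280=216627840 · T[15,9]:9*5135130+20912320=67128490 · T[15,10]:10*752752+5135130=12662650 · T[15,11]:11*66066+752752=1479478
[16] T[16,6]:6*420693273+210766920=2734926558 · T[16,7]:7*408741333+420693273=3281882604 · T[16,8]:8*216627840+408741333=2141764053 · T[16,9]:9*67128490+216627840=820784250 · T[16,10]:10*12662650+67128490=193754990 · T[16,11]:11*1479478+12662650=28936908
[17] T[17,7]:7*3281882604+2734926558=25708104786 · T[17,8]:8*2141764053+3281882604=20415995028 · T[17,9]:9*820784250+2141764053=9528822303 · T[17,10]:10*193754990+820784250=2758334150 · T[17,11]:11*28936908+193754990=512060978
[18] T[18,8]:8*20415995028+25708104786=189036065010 · T[18,9]:9*9528822303+20415995028=106175395755 · T[18,10]:10*2758334150+9528822303=37112163803 · T[18,11]:11*512060978+2758334150=8391004908
Read S(18,8) = 189036065010, S(18,9) = 106175395755, S(18,10) = 37112163803, S(18,11) = 8391004908.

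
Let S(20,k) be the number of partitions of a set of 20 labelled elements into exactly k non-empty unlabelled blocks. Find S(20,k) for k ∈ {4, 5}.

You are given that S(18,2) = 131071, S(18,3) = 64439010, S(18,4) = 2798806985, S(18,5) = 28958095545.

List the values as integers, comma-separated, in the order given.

45232115901, 749206090500

@19  (19,3):64439010·3+131071→193448101, (19,4):2798806985·4+64439010→11259666950, (19,5):28958095545·5+2798806985→147589284710
@20  (20,4):11259666950·4+193448101→45232115901, (20,5):147589284710·5+11259666950→749206090500
Read S(20,4) = 45232115901, S(20,5) = 749206090500.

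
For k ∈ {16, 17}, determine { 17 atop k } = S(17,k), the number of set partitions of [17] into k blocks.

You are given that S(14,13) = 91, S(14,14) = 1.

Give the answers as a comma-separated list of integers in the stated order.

i=15: T(15,14)=91+14·1=105 | T(15,15)=1+15·0=1
i=16: T(16,15)=105+15·1=120 | T(16,16)=1+16·0=1
i=17: T(17,16)=120+16·1=136 | T(17,17)=1+17·0=1
Read S(17,16) = 136, S(17,17) = 1.

136, 1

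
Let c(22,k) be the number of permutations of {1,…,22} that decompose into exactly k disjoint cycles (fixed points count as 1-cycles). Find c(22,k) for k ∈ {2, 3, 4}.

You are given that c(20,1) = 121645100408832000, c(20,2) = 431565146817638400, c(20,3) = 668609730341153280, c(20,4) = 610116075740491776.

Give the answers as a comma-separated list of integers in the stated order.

186244810780170240000, 298631902863216384000, 284093315901811468800

[21] T[21,1]:20*121645100408832000+0=2432902008176640000 · T[21,2]:20*431565146817638400+121645100408832000=8752948036761600000 · T[21,3]:20*668609730341153280+431565146817638400=13803759753640704000 · T[21,4]:20*610116075740491776+668609730341153280=12870931245150988800
[22] T[22,2]:21*8752948036761600000+2432902008176640000=186244810780170240000 · T[22,3]:21*13803759753640704000+8752948036761600000=298631902863216384000 · T[22,4]:21*12870931245150988800+13803759753640704000=284093315901811468800
Read c(22,2) = 186244810780170240000, c(22,3) = 298631902863216384000, c(22,4) = 284093315901811468800.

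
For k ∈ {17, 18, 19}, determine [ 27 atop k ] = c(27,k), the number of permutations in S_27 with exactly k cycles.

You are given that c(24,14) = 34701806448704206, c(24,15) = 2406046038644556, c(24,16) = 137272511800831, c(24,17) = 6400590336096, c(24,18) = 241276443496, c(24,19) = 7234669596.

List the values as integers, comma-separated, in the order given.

572253155704900800, 28460103232088385, 1182329687817135

[25] T[25,15]:24*2406046038644556+34701806448704206=92446911376173550 · T[25,16]:24*137272511800831+2406046038644556=5700586321864500 · T[25,17]:24*6400590336096+137272511800831=290886679867135 · T[25,18]:24*241276443496+6400590336096=12191224980000 · T[25,19]:24*7234669596+241276443496=414908513800
[26] T[26,16]:25*5700586321864500+92446911376173550=234961569422786050 · T[26,17]:25*290886679867135+5700586321864500=12972753318542875 · T[26,18]:25*12191224980000+290886679867135=595667304367135 · T[26,19]:25*414908513800+12191224980000=22563937825000
[27] T[27,17]:26*12972753318542875+234961569422786050=572253155704900800 · T[27,18]:26*595667304367135+12972753318542875=28460103232088385 · T[27,19]:26*22563937825000+595667304367135=1182329687817135
Read c(27,17) = 572253155704900800, c(27,18) = 28460103232088385, c(27,19) = 1182329687817135.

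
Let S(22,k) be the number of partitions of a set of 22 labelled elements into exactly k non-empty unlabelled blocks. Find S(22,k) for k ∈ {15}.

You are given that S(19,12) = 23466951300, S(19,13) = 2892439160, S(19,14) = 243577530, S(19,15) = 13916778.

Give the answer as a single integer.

r20: T_20,13=13×2892439160+23466951300=61068660380; T_20,14=14×243577530+2892439160=6302524580; T_20,15=15×13916778+243577530=452329200
r21: T_21,14=14×6302524580+61068660380=149304004500; T_21,15=15×452329200+6302524580=13087462580
r22: T_22,15=15×13087462580+149304004500=345615943200
Read S(22,15) = 345615943200.

345615943200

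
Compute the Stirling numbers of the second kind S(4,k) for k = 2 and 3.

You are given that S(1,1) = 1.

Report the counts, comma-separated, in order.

7, 6

@2  (2,1):1·1+0→1, (2,2):0·2+1→1
@3  (3,1):1·1+0→1, (3,2):1·2+1→3, (3,3):0·3+1→1
@4  (4,2):3·2+1→7, (4,3):1·3+3→6
Read S(4,2) = 7, S(4,3) = 6.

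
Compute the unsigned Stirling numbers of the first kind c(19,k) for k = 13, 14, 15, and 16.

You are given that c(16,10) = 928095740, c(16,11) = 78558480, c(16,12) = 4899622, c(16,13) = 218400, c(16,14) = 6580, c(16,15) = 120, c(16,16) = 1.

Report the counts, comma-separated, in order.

10246937272, 549789282, 22323822, 662796

i=17: T(17,11)=928095740+16·78558480=2185031420 | T(17,12)=78558480+16·4899622=156952432 | T(17,13)=4899622+16·218400=8394022 | T(17,14)=218400+16·6580=323680 | T(17,15)=6580+16·120=8500 | T(17,16)=120+16·1=136
i=18: T(18,12)=2185031420+17·156952432=4853222764 | T(18,13)=156952432+17·8394022=299650806 | T(18,14)=8394022+17·323680=13896582 | T(18,15)=323680+17·8500=468180 | T(18,16)=8500+17·136=10812
i=19: T(19,13)=4853222764+18·299650806=10246937272 | T(19,14)=299650806+18·13896582=549789282 | T(19,15)=13896582+18·468180=22323822 | T(19,16)=468180+18·10812=662796
Read c(19,13) = 10246937272, c(19,14) = 549789282, c(19,15) = 22323822, c(19,16) = 662796.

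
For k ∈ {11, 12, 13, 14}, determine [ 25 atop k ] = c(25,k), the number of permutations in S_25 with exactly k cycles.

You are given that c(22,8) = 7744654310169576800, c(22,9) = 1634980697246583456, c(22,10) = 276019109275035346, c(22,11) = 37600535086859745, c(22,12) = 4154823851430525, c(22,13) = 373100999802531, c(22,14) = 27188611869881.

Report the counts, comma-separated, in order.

1014945527825214637300, 130770928736755873500, 13990945200239106865, 1246200069070215000

[23] T[23,9]:22*1634980697246583456+7744654310169576800=43714229649594412832 · T[23,10]:22*276019109275035346+1634980697246583456=7707401101297361068 · T[23,11]:22*37600535086859745+276019109275035346=1103230881185949736 · T[23,12]:22*4154823851430525+37600535086859745=129006659818331295 · T[23,13]:22*373100999802531+4154823851430525=12363045847086207 · T[23,14]:22*27188611869881+373100999802531=971250460939913
[24] T[24,10]:23*7707401101297361068+43714229649594412832=220984454979433717396 · T[24,11]:23*1103230881185949736+7707401101297361068=33081711368574204996 · T[24,12]:23*129006659818331295+1103230881185949736=4070384057007569521 · T[24,13]:23*12363045847086207+129006659818331295=413356714301314056 · T[24,14]:23*971250460939913+12363045847086207=34701806448704206
[25] T[25,11]:24*33081711368574204996+220984454979433717396=1014945527825214637300 · T[25,12]:24*4070384057007569521+33081711368574204996=130770928736755873500 · T[25,13]:24*413356714301314056+4070384057007569521=13990945200239106865 · T[25,14]:24*34701806448704206+413356714301314056=1246200069070215000
Read c(25,11) = 1014945527825214637300, c(25,12) = 130770928736755873500, c(25,13) = 13990945200239106865, c(25,14) = 1246200069070215000.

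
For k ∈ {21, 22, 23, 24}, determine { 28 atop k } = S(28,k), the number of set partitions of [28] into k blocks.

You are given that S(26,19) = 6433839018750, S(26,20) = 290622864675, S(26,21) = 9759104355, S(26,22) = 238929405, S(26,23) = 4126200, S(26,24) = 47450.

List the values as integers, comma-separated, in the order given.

22653141490980, 825906183960, 22693687380, 460192005

r27: T_27,20=20×290622864675+6433839018750=12246296312250; T_27,21=21×9759104355+290622864675=495564056130; T_27,22=22×238929405+9759104355=15015551265; T_27,23=23×4126200+238929405=333832005; T_27,24=24×47450+4126200=5265000
r28: T_28,21=21×495564056130+12246296312250=22653141490980; T_28,22=22×15015551265+495564056130=825906183960; T_28,23=23×333832005+15015551265=22693687380; T_28,24=24×5265000+333832005=460192005
Read S(28,21) = 22653141490980, S(28,22) = 825906183960, S(28,23) = 22693687380, S(28,24) = 460192005.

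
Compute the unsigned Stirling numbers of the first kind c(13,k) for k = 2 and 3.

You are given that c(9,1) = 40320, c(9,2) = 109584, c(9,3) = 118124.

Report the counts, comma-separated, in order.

row 10: T[10][1]=9·40320+0=362880  T[10][2]=9·109584+40320=1026576  T[10][3]=9·118124+109584=1172700
row 11: T[11][1]=10·362880+0=3628800  T[11][2]=10·1026576+362880=10628640  T[11][3]=10·1172700+1026576=12753576
row 12: T[12][1]=11·3628800+0=39916800  T[12][2]=11·10628640+3628800=120543840  T[12][3]=11·12753576+10628640=150917976
row 13: T[13][2]=12·120543840+39916800=1486442880  T[13][3]=12·150917976+120543840=1931559552
Read c(13,2) = 1486442880, c(13,3) = 1931559552.

1486442880, 1931559552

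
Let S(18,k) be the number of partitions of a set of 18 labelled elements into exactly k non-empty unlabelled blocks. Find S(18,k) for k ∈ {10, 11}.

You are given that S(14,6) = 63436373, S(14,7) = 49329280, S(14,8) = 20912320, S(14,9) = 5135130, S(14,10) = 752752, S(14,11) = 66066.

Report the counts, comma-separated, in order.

@15  (15,7):49329280·7+63436373→408741333, (15,8):20912320·8+49329280→216627840, (15,9):5135130·9+20912320→67128490, (15,10):752752·10+5135130→12662650, (15,11):66066·11+752752→1479478
@16  (16,8):216627840·8+408741333→2141764053, (16,9):67128490·9+216627840→820784250, (16,10):12662650·10+67128490→193754990, (16,11):1479478·11+12662650→28936908
@17  (17,9):820784250·9+2141764053→9528822303, (17,10):193754990·10+820784250→2758334150, (17,11):28936908·11+193754990→512060978
@18  (18,10):2758334150·10+9528822303→37112163803, (18,11):512060978·11+2758334150→8391004908
Read S(18,10) = 37112163803, S(18,11) = 8391004908.

37112163803, 8391004908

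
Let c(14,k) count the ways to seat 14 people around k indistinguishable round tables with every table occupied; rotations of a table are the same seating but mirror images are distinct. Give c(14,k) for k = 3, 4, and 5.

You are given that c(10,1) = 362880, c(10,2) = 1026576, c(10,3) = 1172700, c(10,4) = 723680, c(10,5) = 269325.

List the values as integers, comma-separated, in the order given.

26596717056, 20313753096, 9957703756

[11] T[11,1]:10*362880+0=3628800 · T[11,2]:10*1026576+362880=10628640 · T[11,3]:10*1172700+1026576=12753576 · T[11,4]:10*723680+1172700=8409500 · T[11,5]:10*269325+723680=3416930
[12] T[12,1]:11*3628800+0=39916800 · T[12,2]:11*10628640+3628800=120543840 · T[12,3]:11*12753576+10628640=150917976 · T[12,4]:11*8409500+12753576=105258076 · T[12,5]:11*3416930+8409500=45995730
[13] T[13,2]:12*120543840+39916800=1486442880 · T[13,3]:12*150917976+120543840=1931559552 · T[13,4]:12*105258076+150917976=1414014888 · T[13,5]:12*45995730+105258076=657206836
[14] T[14,3]:13*1931559552+1486442880=26596717056 · T[14,4]:13*1414014888+1931559552=20313753096 · T[14,5]:13*657206836+1414014888=9957703756
Read c(14,3) = 26596717056, c(14,4) = 20313753096, c(14,5) = 9957703756.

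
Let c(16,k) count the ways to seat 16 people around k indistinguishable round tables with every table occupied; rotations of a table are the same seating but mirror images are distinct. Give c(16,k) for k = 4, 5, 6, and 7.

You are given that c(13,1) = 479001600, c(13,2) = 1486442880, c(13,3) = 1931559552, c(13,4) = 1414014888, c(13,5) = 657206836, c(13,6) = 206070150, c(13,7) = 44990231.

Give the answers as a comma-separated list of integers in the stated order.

5056995703824, 2706813345600, 1009672107080, 272803210680

@14  (14,2):1486442880·13+479001600→19802759040, (14,3):1931559552·13+1486442880→26596717056, (14,4):1414014888·13+1931559552→20313753096, (14,5):657206836·13+1414014888→9957703756, (14,6):206070150·13+657206836→3336118786, (14,7):44990231·13+206070150→790943153
@15  (15,3):26596717056·14+19802759040→392156797824, (15,4):20313753096·14+26596717056→310989260400, (15,5):9957703756·14+20313753096→159721605680, (15,6):3336118786·14+9957703756→56663366760, (15,7):790943153·14+3336118786→14409322928
@16  (16,4):310989260400·15+392156797824→5056995703824, (16,5):159721605680·15+310989260400→2706813345600, (16,6):56663366760·15+159721605680→1009672107080, (16,7):14409322928·15+56663366760→272803210680
Read c(16,4) = 5056995703824, c(16,5) = 2706813345600, c(16,6) = 1009672107080, c(16,7) = 272803210680.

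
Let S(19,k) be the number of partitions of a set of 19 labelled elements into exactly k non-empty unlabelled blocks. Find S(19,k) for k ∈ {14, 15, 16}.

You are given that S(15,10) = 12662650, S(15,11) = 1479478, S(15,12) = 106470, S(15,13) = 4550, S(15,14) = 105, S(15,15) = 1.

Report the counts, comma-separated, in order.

243577530, 13916778, 527136

row 16: T[16][11]=11·1479478+12662650=28936908  T[16][12]=12·106470+1479478=2757118  T[16][13]=13·4550+106470=165620  T[16][14]=14·105+4550=6020  T[16][15]=15·1+105=120  T[16][16]=16·0+1=1
row 17: T[17][12]=12·2757118+28936908=62022324  T[17][13]=13·165620+2757118=4910178  T[17][14]=14·6020+165620=249900  T[17][15]=15·120+6020=7820  T[17][16]=16·1+120=136
row 18: T[18][13]=13·4910178+62022324=125854638  T[18][14]=14·249900+4910178=8408778  T[18][15]=15·7820+249900=367200  T[18][16]=16·136+7820=9996
row 19: T[19][14]=14·8408778+125854638=243577530  T[19][15]=15·367200+8408778=13916778  T[19][16]=16·9996+367200=527136
Read S(19,14) = 243577530, S(19,15) = 13916778, S(19,16) = 527136.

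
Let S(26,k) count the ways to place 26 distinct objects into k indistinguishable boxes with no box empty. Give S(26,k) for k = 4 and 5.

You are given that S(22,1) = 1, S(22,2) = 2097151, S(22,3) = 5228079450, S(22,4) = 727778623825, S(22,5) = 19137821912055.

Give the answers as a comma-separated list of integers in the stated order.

row 23: T[23][1]=1·1+0=1  T[23][2]=2·2097151+1=4194303  T[23][3]=3·5228079450+2097151=15686335501  T[23][4]=4·727778623825+5228079450=2916342574750  T[23][5]=5·19137821912055+727778623825=96416888184100
row 24: T[24][2]=2·4194303+1=8388607  T[24][3]=3·15686335501+4194303=47063200806  T[24][4]=4·2916342574750+15686335501=11681056634501  T[24][5]=5·96416888184100+2916342574750=485000783495250
row 25: T[25][3]=3·47063200806+8388607=141197991025  T[25][4]=4·11681056634501+47063200806=46771289738810  T[25][5]=5·485000783495250+11681056634501=2436684974110751
row 26: T[26][4]=4·46771289738810+141197991025=187226356946265  T[26][5]=5·2436684974110751+46771289738810=12230196160292565
Read S(26,4) = 187226356946265, S(26,5) = 12230196160292565.

187226356946265, 12230196160292565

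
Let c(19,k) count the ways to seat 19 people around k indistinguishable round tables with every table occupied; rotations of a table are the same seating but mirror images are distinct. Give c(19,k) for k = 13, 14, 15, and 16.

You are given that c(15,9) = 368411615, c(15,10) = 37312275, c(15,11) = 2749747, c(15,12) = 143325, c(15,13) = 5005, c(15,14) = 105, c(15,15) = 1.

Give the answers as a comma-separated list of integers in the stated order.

i=16: T(16,10)=368411615+15·37312275=928095740 | T(16,11)=37312275+15·2749747=78558480 | T(16,12)=2749747+15·143325=4899622 | T(16,13)=143325+15·5005=218400 | T(16,14)=5005+15·105=6580 | T(16,15)=105+15·1=120 | T(16,16)=1+15·0=1
i=17: T(17,11)=928095740+16·78558480=2185031420 | T(17,12)=78558480+16·4899622=156952432 | T(17,13)=4899622+16·218400=8394022 | T(17,14)=218400+16·6580=323680 | T(17,15)=6580+16·120=8500 | T(17,16)=120+16·1=136
i=18: T(18,12)=2185031420+17·156952432=4853222764 | T(18,13)=156952432+17·8394022=299650806 | T(18,14)=8394022+17·323680=13896582 | T(18,15)=323680+17·8500=468180 | T(18,16)=8500+17·136=10812
i=19: T(19,13)=4853222764+18·299650806=10246937272 | T(19,14)=299650806+18·13896582=549789282 | T(19,15)=13896582+18·468180=22323822 | T(19,16)=468180+18·10812=662796
Read c(19,13) = 10246937272, c(19,14) = 549789282, c(19,15) = 22323822, c(19,16) = 662796.

10246937272, 549789282, 22323822, 662796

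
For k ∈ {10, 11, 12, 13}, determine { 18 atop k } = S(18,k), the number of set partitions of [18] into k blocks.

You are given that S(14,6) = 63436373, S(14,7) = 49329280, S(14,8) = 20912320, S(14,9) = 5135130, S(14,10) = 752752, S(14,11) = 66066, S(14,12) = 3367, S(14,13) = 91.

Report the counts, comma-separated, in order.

37112163803, 8391004908, 1256328866, 125854638

@15  (15,7):49329280·7+63436373→408741333, (15,8):20912320·8+49329280→216627840, (15,9):5135130·9+20912320→67128490, (15,10):752752·10+5135130→12662650, (15,11):66066·11+752752→1479478, (15,12):3367·12+66066→106470, (15,13):91·13+3367→4550
@16  (16,8):216627840·8+408741333→2141764053, (16,9):67128490·9+216627840→820784250, (16,10):12662650·10+67128490→193754990, (16,11):1479478·11+12662650→28936908, (16,12):106470·12+1479478→2757118, (16,13):4550·13+106470→165620
@17  (17,9):820784250·9+2141764053→9528822303, (17,10):193754990·10+820784250→2758334150, (17,11):28936908·11+193754990→512060978, (17,12):2757118·12+28936908→62022324, (17,13):165620·13+2757118→4910178
@18  (18,10):2758334150·10+9528822303→37112163803, (18,11):512060978·11+2758334150→8391004908, (18,12):62022324·12+512060978→1256328866, (18,13):4910178·13+62022324→125854638
Read S(18,10) = 37112163803, S(18,11) = 8391004908, S(18,12) = 1256328866, S(18,13) = 125854638.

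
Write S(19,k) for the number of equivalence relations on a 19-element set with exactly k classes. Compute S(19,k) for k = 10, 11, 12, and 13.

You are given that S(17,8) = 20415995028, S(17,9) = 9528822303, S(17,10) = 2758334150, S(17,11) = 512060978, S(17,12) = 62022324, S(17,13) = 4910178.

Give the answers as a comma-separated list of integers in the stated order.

r18: T_18,9=9×9528822303+20415995028=106175395755; T_18,10=10×2758334150+9528822303=37112163803; T_18,11=11×512060978+2758334150=8391004908; T_18,12=12×62022324+512060978=1256328866; T_18,13=13×4910178+62022324=125854638
r19: T_19,10=10×37112163803+106175395755=477297033785; T_19,11=11×8391004908+37112163803=129413217791; T_19,12=12×1256328866+8391004908=23466951300; T_19,13=13×125854638+1256328866=2892439160
Read S(19,10) = 477297033785, S(19,11) = 129413217791, S(19,12) = 23466951300, S(19,13) = 2892439160.

477297033785, 129413217791, 23466951300, 2892439160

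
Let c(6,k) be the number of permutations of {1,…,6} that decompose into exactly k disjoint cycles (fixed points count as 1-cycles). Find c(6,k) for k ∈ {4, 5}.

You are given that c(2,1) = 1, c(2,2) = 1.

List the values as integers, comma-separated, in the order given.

[3] T[3,1]:2*1+0=2 · T[3,2]:2*1+1=3 · T[3,3]:2*0+1=1
[4] T[4,2]:3*3+2=11 · T[4,3]:3*1+3=6 · T[4,4]:3*0+1=1
[5] T[5,3]:4*6+11=35 · T[5,4]:4*1+6=10 · T[5,5]:4*0+1=1
[6] T[6,4]:5*10+35=85 · T[6,5]:5*1+10=15
Read c(6,4) = 85, c(6,5) = 15.

85, 15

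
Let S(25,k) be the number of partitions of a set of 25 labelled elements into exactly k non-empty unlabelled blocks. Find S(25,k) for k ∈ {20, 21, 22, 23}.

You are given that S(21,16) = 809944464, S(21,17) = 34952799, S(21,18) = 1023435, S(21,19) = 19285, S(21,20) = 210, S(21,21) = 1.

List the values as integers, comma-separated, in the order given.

[22] T[22,17]:17*34952799+809944464=1404142047 · T[22,18]:18*1023435+34952799=53374629 · T[22,19]:19*19285+1023435=1389850 · T[22,20]:20*210+19285=23485 · T[22,21]:21*1+210=231 · T[22,22]:22*0+1=1
[23] T[23,18]:18*53374629+1404142047=2364885369 · T[23,19]:19*1389850+53374629=79781779 · T[23,20]:20*23485+1389850=1859550 · T[23,21]:21*231+23485=28336 · T[23,22]:22*1+231=253 · T[23,23]:23*0+1=1
[24] T[24,19]:19*79781779+2364885369=3880739170 · T[24,20]:20*1859550+79781779=116972779 · T[24,21]:21*28336+1859550=2454606 · T[24,22]:22*253+28336=33902 · T[24,23]:23*1+253=276
[25] T[25,20]:20*116972779+3880739170=6220194750 · T[25,21]:21*2454606+116972779=168519505 · T[25,22]:22*33902+2454606=3200450 · T[25,23]:23*276+33902=40250
Read S(25,20) = 6220194750, S(25,21) = 168519505, S(25,22) = 3200450, S(25,23) = 40250.

6220194750, 168519505, 3200450, 40250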